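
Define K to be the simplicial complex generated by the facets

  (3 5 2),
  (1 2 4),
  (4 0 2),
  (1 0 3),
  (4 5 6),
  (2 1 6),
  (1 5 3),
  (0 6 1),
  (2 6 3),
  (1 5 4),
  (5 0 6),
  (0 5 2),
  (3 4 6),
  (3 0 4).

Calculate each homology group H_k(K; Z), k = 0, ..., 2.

H_0 = Z,  H_1 = Z^2,  H_2 = Z.

Fix the vertex order 0 < 1 < 2 < 3 < 4 < 5 < 6 and write every simplex with vertices in increasing order. Then dim K = 2 and the simplices of K are:

  0-simplices (7): [0], [1], [2], [3], [4], [5], [6]
  1-simplices (21): [0,1], [0,2], [0,3], [0,4], [0,5], [0,6], [1,2], [1,3], [1,4], [1,5], [1,6], [2,3], [2,4], [2,5], [2,6], [3,4], [3,5], [3,6], [4,5], [4,6], [5,6]
  2-simplices (14): [0,1,3], [0,1,6], [0,2,4], [0,2,5], [0,3,4], [0,5,6], [1,2,4], [1,2,6], [1,3,5], [1,4,5], [2,3,5], [2,3,6], [3,4,6], [4,5,6]

so the chain groups are C_0 ≅ Z^7, C_1 ≅ Z^21, C_2 ≅ Z^14.

∂_1: C_1 → C_0 is given by ∂[p,q] = [q] − [p].
This gives a 7×21 integer matrix of rank 6; reducing to Smith normal form yields diagonal entries (1,1,1,1,1,1).

∂_2: C_2 → C_1 maps a triangle to the signed sum of its edges. For instance
  ∂[0,2,5] = [2,5] − [0,5] + [0,2],
  ∂[2,3,5] = [3,5] − [2,5] + [2,3].
This gives a 21×14 integer matrix of rank 13; reducing to Smith normal form yields diagonal entries (1,1,1,1,1,1,1,1,1,1,1,1,1).

Now H_k = ker ∂_k / im ∂_{k+1}, so:

  H_0: rank C_0 − rank ∂_1 = 7 − 6 = 1, and the invariant factors of ∂_1 are all 1, so H_0 = Z.
  H_1: rank ker ∂_1 − rank ∂_2 = (21 − 6) − 13 = 2, and the invariant factors of ∂_2 are all 1, so H_1 = Z^2.
  H_2: rank ker ∂_2 − rank ∂_3 = (14 − 13) − 0 = 1, and there is no ∂_3, so H_2 = Z.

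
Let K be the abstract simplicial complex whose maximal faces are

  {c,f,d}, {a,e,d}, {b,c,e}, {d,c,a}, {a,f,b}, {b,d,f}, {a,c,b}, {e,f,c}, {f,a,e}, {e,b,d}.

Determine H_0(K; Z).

H_0 ≅ Z.

Take the total order a < b < c < d < e < f on the vertex set. Then K (dimension 2) consists of the simplices:

  0-simplices (6): a, b, c, d, e, f
  1-simplices (15): ab, ac, ad, ae, af, bc, bd, be, bf, cd, ce, cf, de, df, ef
  2-simplices (10): abc, abf, acd, ade, aef, bce, bde, bdf, cdf, cef

giving chain groups C_0 ≅ Z^6, C_1 ≅ Z^15, C_2 ≅ Z^10.

Boundary ∂_1: C_1 → C_0 maps an edge to its endpoints' difference, ∂[p,q] = q − p. For instance
  ∂ce = e − c.
The resulting 6×15 matrix has rank 5, and its Smith normal form has invariant factors (1,1,1,1,1).

∂_2: C_2 → C_1 maps a triangle to the signed sum of its edges. For instance
  ∂acd = cd − ad + ac,
  ∂aef = ef − af + ae.
The resulting 15×10 matrix has rank 10, and its Smith normal form has invariant factors (1,1,1,1,1,1,1,1,1,2).

From H_k ≅ ker(∂_k) / im(∂_{k+1}) we obtain:

  H_0: rank C_0 − rank ∂_1 = 6 − 5 = 1, and the invariant factors of ∂_1 are all 1, so H_0 ≅ Z.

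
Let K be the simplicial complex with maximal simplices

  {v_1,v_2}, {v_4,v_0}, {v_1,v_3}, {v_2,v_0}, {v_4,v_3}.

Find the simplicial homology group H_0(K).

H_0 = Z.

Take the total order v_0 < v_1 < v_2 < v_3 < v_4 on the vertex set. Then K (dimension 1) consists of the simplices:

  0-simplices (5): [v_0], [v_1], [v_2], [v_3], [v_4]
  1-simplices (5): [v_0,v_2], [v_0,v_4], [v_1,v_2], [v_1,v_3], [v_3,v_4]

so the chain groups are C_0 ≅ Z^5, C_1 ≅ Z^5.

Boundary ∂_1: C_1 → C_0 sends each edge [p,q] (with p < q) to q − p.
This gives a 5×5 integer matrix of rank 4; reducing to Smith normal form yields diagonal entries (1,1,1,1).

From H_k ≅ ker(∂_k) / im(∂_{k+1}) we obtain:

  H_0: rank C_0 − rank ∂_1 = 5 − 4 = 1, and the invariant factors of ∂_1 are all 1, so H_0 ≅ Z.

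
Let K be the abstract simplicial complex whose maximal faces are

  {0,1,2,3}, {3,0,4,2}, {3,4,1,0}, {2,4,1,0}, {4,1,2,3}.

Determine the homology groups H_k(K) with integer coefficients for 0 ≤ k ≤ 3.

H_0 = Z,  H_1 = 0,  H_2 = 0,  H_3 = Z.

K has 5 vertices, 10 edges, 10 triangles, 5 3-simplices.
rank ∂_0 = 0, rank ∂_1 = 4 ⇒ b_0 = 5 − 0 − 4 = 1; all invariant factors of ∂_1 are 1 so no torsion. So H_0 ≅ Z.
rank ∂_1 = 4, rank ∂_2 = 6 ⇒ b_1 = 10 − 4 − 6 = 0; all invariant factors of ∂_2 are 1 so no torsion. So H_1 ≅ 0.
rank ∂_2 = 6, rank ∂_3 = 4 ⇒ b_2 = 10 − 6 − 4 = 0; all invariant factors of ∂_3 are 1 so no torsion. So H_2 ≅ 0.
rank ∂_3 = 4, rank ∂_4 = 0 ⇒ b_3 = 5 − 4 − 0 = 1. So H_3 ≅ Z.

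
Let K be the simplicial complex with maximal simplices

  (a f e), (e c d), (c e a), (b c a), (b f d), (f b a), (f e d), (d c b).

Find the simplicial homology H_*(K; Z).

H_0 = Z,  H_1 = 0,  H_2 = Z.

Take the total order a < b < c < d < e < f on the vertex set. Then K (dimension 2) consists of the simplices:

  0-simplices (6): a, b, c, d, e, f
  1-simplices (12): ab, ac, ae, af, bc, bd, bf, cd, ce, de, df, ef
  2-simplices (8): abc, abf, ace, aef, bcd, bdf, cde, def

Hence C_0 ≅ Z^6, C_1 ≅ Z^12, C_2 ≅ Z^8.

Boundary ∂_1: C_1 → C_0 sends each edge [p,q] (with p < q) to q − p.
The resulting 6×12 matrix has rank 5, and its Smith normal form has invariant factors (1,1,1,1,1).

The boundary map ∂_2: C_2 → C_1 maps a triangle to the signed sum of its edges. For instance
  ∂cde = de − ce + cd,
  ∂abf = bf − af + ab.
As a 12×8 matrix over Z this has rank 7, with invariant factors (1,1,1,1,1,1,1).

From H_k ≅ ker(∂_k) / im(∂_{k+1}) we obtain:

  H_0: rank C_0 − rank ∂_1 = 6 − 5 = 1, and the invariant factors of ∂_1 are all 1, so H_0 ≅ Z.
  H_1: rank ker ∂_1 − rank ∂_2 = (12 − 5) − 7 = 0, and the invariant factors of ∂_2 are all 1, so H_1 ≅ 0.
  H_2: rank ker ∂_2 − rank ∂_3 = (8 − 7) − 0 = 1, and there is no ∂_3, so H_2 ≅ Z.

(K is a triangulation of the 2-sphere S^2.)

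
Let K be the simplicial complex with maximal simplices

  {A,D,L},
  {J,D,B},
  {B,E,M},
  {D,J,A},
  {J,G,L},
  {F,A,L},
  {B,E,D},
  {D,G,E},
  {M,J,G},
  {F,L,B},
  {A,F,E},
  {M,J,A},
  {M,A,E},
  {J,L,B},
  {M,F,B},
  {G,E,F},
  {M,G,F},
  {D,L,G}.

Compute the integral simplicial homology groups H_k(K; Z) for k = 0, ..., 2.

Order the vertices as A < B < D < E < F < G < J < L < M. Listing each simplex with vertices in this order, K has dimension 2 with simplices:

  0-simplices (9): A, B, D, E, F, G, J, L, M
  1-simplices (27): AD, AE, AF, AJ, AL, AM, BD, BE, BF, BJ, BL, BM, DE, DG, DJ, DL, EF, EG, EM, FG, FL, FM, GJ, GL, GM, JL, JM
  2-simplices (18): ADJ, ADL, AEF, AEM, AFL, AJM, BDE, BDJ, BEM, BFL, BFM, BJL, DEG, DGL, EFG, FGM, GJL, GJM

giving chain groups C_0 ≅ Z^9, C_1 ≅ Z^27, C_2 ≅ Z^18.

∂_1: C_1 → C_0 maps an edge to its endpoints' difference, ∂[p,q] = q − p. For instance
  ∂EG = G − E.
The 9×27 boundary matrix has rank 8 and Smith normal form diag(1,1,1,1,1,1,1,1).

Boundary ∂_2: C_2 → C_1 maps a triangle to the signed sum of its edges. For instance
  ∂ADJ = DJ − AJ + AD,
  ∂AEF = EF − AF + AE.
As a 27×18 matrix over Z this has rank 18, with invariant factors (1,1,1,1,1,1,1,1,1,1,1,1,1,1,1,1,1,2).

Reading off H_k = ker ∂_k / im ∂_{k+1}:

  H_0: rank C_0 − rank ∂_1 = 9 − 8 = 1, and the invariant factors of ∂_1 are all 1, so H_0 ≅ Z.
  H_1: rank ker ∂_1 − rank ∂_2 = (27 − 8) − 18 = 1, and ∂_2 has invariant factor 2 > 1, so H_1 ≅ Z × Z/2.
  H_2: rank ker ∂_2 − rank ∂_3 = (18 − 18) − 0 = 0, and there is no ∂_3, so H_2 ≅ 0.

H_0 = Z,  H_1 = Z × Z/2,  H_2 = 0.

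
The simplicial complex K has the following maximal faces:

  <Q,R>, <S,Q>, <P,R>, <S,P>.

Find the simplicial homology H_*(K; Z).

H_0 ≅ Z,  H_1 ≅ Z.

Order the vertices as P < Q < R < S. Listing each simplex with vertices in this order, K has dimension 1 with simplices:

  0-simplices (4): P, Q, R, S
  1-simplices (4): PR, PS, QR, QS

giving chain groups C_0 ≅ Z^4, C_1 ≅ Z^4.

The boundary map ∂_1: C_1 → C_0 maps an edge to its endpoints' difference, ∂[p,q] = q − p. For instance
  ∂PS = S − P.
This gives a 4×4 integer matrix of rank 3; reducing to Smith normal form yields diagonal entries (1,1,1).

Computing H_k = (kernel of ∂_k) / (image of ∂_{k+1}):

  H_0: rank C_0 − rank ∂_1 = 4 − 3 = 1, and the invariant factors of ∂_1 are all 1, so H_0 ≅ Z.
  H_1: rank ker ∂_1 − rank ∂_2 = (4 − 3) − 0 = 1, and there is no ∂_2, so H_1 ≅ Z.

As a check, the Euler characteristic is 4 − 4 = 0, which agrees with 1 − 1 = 0.
(K is a triangulation of the circle S^1.)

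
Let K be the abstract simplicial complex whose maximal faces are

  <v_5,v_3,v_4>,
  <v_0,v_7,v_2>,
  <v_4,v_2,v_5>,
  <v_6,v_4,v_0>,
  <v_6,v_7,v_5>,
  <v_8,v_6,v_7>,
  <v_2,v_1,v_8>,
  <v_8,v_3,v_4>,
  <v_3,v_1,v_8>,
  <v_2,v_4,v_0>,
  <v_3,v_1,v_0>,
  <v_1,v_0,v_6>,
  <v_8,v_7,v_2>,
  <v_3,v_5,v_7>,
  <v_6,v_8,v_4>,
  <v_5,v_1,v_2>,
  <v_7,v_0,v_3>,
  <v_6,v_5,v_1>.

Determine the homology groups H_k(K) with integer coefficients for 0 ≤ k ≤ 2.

Fix the vertex order v_0 < v_1 < v_2 < v_3 < v_4 < v_5 < v_6 < v_7 < v_8 and write every simplex with vertices in increasing order. Then dim K = 2 and the simplices of K are:

  0-simplices (9): [v_0], [v_1], [v_2], [v_3], [v_4], [v_5], [v_6], [v_7], [v_8]
  1-simplices (27): (27 of them)
  2-simplices (18): (18 of them)

giving chain groups C_0 ≅ Z^9, C_1 ≅ Z^27, C_2 ≅ Z^18.

Boundary ∂_1: C_1 → C_0 sends each edge [p,q] (with p < q) to q − p.
This gives a 9×27 integer matrix of rank 8; reducing to Smith normal form yields diagonal entries (1,1,1,1,1,1,1,1).

Boundary ∂_2: C_2 → C_1 maps a triangle to the signed sum of its edges. For instance
  ∂[v_0,v_2,v_7] = [v_2,v_7] − [v_0,v_7] + [v_0,v_2],
  ∂[v_2,v_4,v_5] = [v_4,v_5] − [v_2,v_5] + [v_2,v_4].
The resulting 27×18 matrix has rank 17, and its Smith normal form has invariant factors (1,1,1,1,1,1,1,1,1,1,1,1,1,1,1,1,1).

Now H_k = ker ∂_k / im ∂_{k+1}, so:

  H_0: rank C_0 − rank ∂_1 = 9 − 8 = 1, and the invariant factors of ∂_1 are all 1, so H_0 ≅ Z.
  H_1: rank ker ∂_1 − rank ∂_2 = (27 − 8) − 17 = 2, and the invariant factors of ∂_2 are all 1, so H_1 ≅ Z^2.
  H_2: rank ker ∂_2 − rank ∂_3 = (18 − 17) − 0 = 1, and there is no ∂_3, so H_2 ≅ Z.

(K is a triangulation of the torus T^2.)

H_0 = Z,  H_1 = Z^2,  H_2 = Z.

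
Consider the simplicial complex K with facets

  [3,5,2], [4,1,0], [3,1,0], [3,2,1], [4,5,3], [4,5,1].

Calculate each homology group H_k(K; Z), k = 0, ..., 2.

H_0 ≅ Z,  H_1 ≅ Z,  H_2 = 0.

K has 6 vertices, 12 edges, 6 triangles.
rank ∂_0 = 0, rank ∂_1 = 5 ⇒ b_0 = 6 − 0 − 5 = 1; all invariant factors of ∂_1 are 1 so no torsion. So H_0 ≅ Z.
rank ∂_1 = 5, rank ∂_2 = 6 ⇒ b_1 = 12 − 5 − 6 = 1; all invariant factors of ∂_2 are 1 so no torsion. So H_1 ≅ Z.
rank ∂_2 = 6, rank ∂_3 = 0 ⇒ b_2 = 6 − 6 − 0 = 0. So H_2 ≅ 0.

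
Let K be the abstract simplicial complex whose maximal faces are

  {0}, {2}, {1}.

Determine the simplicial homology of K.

We work with the vertex ordering 0 < 1 < 2. The simplices of K, each written with vertices in increasing order, are:

  0-simplices (3): [0], [1], [2]

Hence C_0 ≅ Z^3.

Now H_k = ker ∂_k / im ∂_{k+1}, so:

  H_0: rank C_0 − rank ∂_1 = 3 − 0 = 3, and there is no ∂_1, so H_0 ≅ Z^3.

(K is a triangulation of a set of 3 points.)

H_0 = Z^3.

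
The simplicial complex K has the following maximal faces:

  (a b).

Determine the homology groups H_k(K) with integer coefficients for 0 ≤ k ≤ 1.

We work with the vertex ordering a < b. The simplices of K, each written with vertices in increasing order, are:

  0-simplices (2): a, b
  1-simplices (1): ab

giving chain groups C_0 ≅ Z^2, C_1 ≅ Z^1.

Boundary ∂_1: C_1 → C_0 is given by ∂[p,q] = [q] − [p]. For instance
  ∂ab = b − a.
As a 2×1 matrix over Z this has rank 1, with invariant factors (1).

Computing H_k = (kernel of ∂_k) / (image of ∂_{k+1}):

  H_0: rank C_0 − rank ∂_1 = 2 − 1 = 1, and the invariant factors of ∂_1 are all 1, so H_0 = Z.
  H_1: rank ker ∂_1 − rank ∂_2 = (1 − 1) − 0 = 0, and there is no ∂_2, so H_1 = 0.

H_0 ≅ Z,  H_1 = 0.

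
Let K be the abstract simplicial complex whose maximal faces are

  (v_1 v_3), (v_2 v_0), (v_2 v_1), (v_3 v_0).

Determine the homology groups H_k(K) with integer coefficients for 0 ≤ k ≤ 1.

K has 4 vertices, 4 edges.
rank ∂_0 = 0, rank ∂_1 = 3 ⇒ b_0 = 4 − 0 − 3 = 1; all invariant factors of ∂_1 are 1 so no torsion. So H_0 ≅ Z.
rank ∂_1 = 3, rank ∂_2 = 0 ⇒ b_1 = 4 − 3 − 0 = 1. So H_1 ≅ Z.

H_0 = Z,  H_1 = Z.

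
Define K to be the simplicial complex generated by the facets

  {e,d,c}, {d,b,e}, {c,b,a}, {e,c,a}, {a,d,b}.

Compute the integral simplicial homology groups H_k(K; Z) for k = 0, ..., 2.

H_0 ≅ Z,  H_1 ≅ Z,  H_2 = 0.

K has 5 vertices, 10 edges, 5 triangles.
rank ∂_0 = 0, rank ∂_1 = 4 ⇒ b_0 = 5 − 0 − 4 = 1; all invariant factors of ∂_1 are 1 so no torsion. So H_0 = Z.
rank ∂_1 = 4, rank ∂_2 = 5 ⇒ b_1 = 10 − 4 − 5 = 1; all invariant factors of ∂_2 are 1 so no torsion. So H_1 = Z.
rank ∂_2 = 5, rank ∂_3 = 0 ⇒ b_2 = 5 − 5 − 0 = 0. So H_2 = 0.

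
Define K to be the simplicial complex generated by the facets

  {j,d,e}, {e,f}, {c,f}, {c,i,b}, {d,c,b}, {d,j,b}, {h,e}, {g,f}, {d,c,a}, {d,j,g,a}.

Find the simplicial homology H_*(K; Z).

Order the vertices as a < b < c < d < e < f < g < h < i < j. Listing each simplex with vertices in this order, K has dimension 3 with simplices:

  0-simplices (10): a, b, c, d, e, f, g, h, i, j
  1-simplices (19): ac, ad, ag, aj, bc, bd, bi, bj, cd, cf, ci, de, dg, dj, ef, eh, ej, fg, gj
  2-simplices (9): acd, adg, adj, agj, bcd, bci, bdj, dej, dgj
  3-simplices (1): adgj

so the chain groups are C_0 ≅ Z^10, C_1 ≅ Z^19, C_2 ≅ Z^9, C_3 ≅ Z^1.

The boundary map ∂_1: C_1 → C_0 maps an edge to its endpoints' difference, ∂[p,q] = q − p.
As a 10×19 matrix over Z this has rank 9, with invariant factors (1,1,1,1,1,1,1,1,1).

∂_2: C_2 → C_1 maps a triangle to the signed sum of its edges. For instance
  ∂acd = cd − ad + ac,
  ∂agj = gj − aj + ag.
As a 19×9 matrix over Z this has rank 8, with invariant factors (1,1,1,1,1,1,1,1).

The boundary map ∂_3: C_3 → C_2 sends each 3-simplex σ to the alternating sum Σ_i (−1)^i (σ with its i-th vertex removed). For instance
  ∂adgj = dgj − agj + adj − adg.
The 9×1 boundary matrix has rank 1 and Smith normal form diag(1).

Now H_k = ker ∂_k / im ∂_{k+1}, so:

  H_0: rank C_0 − rank ∂_1 = 10 − 9 = 1, and the invariant factors of ∂_1 are all 1, so H_0 = Z.
  H_1: rank ker ∂_1 − rank ∂_2 = (19 − 9) − 8 = 2, and the invariant factors of ∂_2 are all 1, so H_1 = Z^2.
  H_2: rank ker ∂_2 − rank ∂_3 = (9 − 8) − 1 = 0, and the invariant factors of ∂_3 are all 1, so H_2 = 0.
  H_3: rank ker ∂_3 − rank ∂_4 = (1 − 1) − 0 = 0, and there is no ∂_4, so H_3 = 0.

H_0 ≅ Z,  H_1 ≅ Z^2,  H_2 = 0,  H_3 = 0.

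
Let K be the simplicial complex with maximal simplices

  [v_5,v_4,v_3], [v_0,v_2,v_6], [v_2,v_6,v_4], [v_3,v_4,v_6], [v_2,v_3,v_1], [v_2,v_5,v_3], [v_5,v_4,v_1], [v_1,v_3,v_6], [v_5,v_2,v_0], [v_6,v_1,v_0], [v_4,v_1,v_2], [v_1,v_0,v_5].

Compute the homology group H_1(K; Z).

K has 7 vertices, 18 edges, 12 triangles.
rank ∂_1 = 6, rank ∂_2 = 12 ⇒ b_1 = 18 − 6 − 12 = 0; ∂_2 has invariant factor(s) [2] giving torsion. So H_1 = Z_2.

H_1 ≅ Z_2.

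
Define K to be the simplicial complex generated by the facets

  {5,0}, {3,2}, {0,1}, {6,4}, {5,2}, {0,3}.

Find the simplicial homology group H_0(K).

H_0 = Z^2.

We work with the vertex ordering 0 < 1 < 2 < 3 < 4 < 5 < 6. The simplices of K, each written with vertices in increasing order, are:

  0-simplices (7): [0], [1], [2], [3], [4], [5], [6]
  1-simplices (6): [0,1], [0,3], [0,5], [2,3], [2,5], [4,6]

Hence C_0 ≅ Z^7, C_1 ≅ Z^6.

∂_1: C_1 → C_0 is given by ∂[p,q] = [q] − [p]. For instance
  ∂[0,3] = [3] − [0].
As a 7×6 matrix over Z this has rank 5, with invariant factors (1,1,1,1,1).

Now H_k = ker ∂_k / im ∂_{k+1}, so:

  H_0: rank C_0 − rank ∂_1 = 7 − 5 = 2, and the invariant factors of ∂_1 are all 1, so H_0 = Z^2.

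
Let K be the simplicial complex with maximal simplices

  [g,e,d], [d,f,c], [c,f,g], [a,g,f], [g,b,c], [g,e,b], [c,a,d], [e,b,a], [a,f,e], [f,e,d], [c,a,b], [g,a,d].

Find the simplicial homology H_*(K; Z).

We work with the vertex ordering a < b < c < d < e < f < g. The simplices of K, each written with vertices in increasing order, are:

  0-simplices (7): a, b, c, d, e, f, g
  1-simplices (18): ab, ac, ad, ae, af, ag, bc, be, bg, cd, cf, cg, de, df, dg, ef, eg, fg
  2-simplices (12): abc, abe, acd, adg, aef, afg, bcg, beg, cdf, cfg, def, deg

giving chain groups C_0 ≅ Z^7, C_1 ≅ Z^18, C_2 ≅ Z^12.

The boundary map ∂_1: C_1 → C_0 sends each edge [p,q] (with p < q) to q − p. For instance
  ∂ae = e − a.
The 7×18 boundary matrix has rank 6 and Smith normal form diag(1,1,1,1,1,1).

Boundary ∂_2: C_2 → C_1 acts by ∂[p,q,r] = [q,r] − [p,r] + [p,q]. For instance
  ∂cdf = df − cf + cd,
  ∂deg = eg − dg + de.
The 18×12 boundary matrix has rank 12 and Smith normal form diag(1,1,1,1,1,1,1,1,1,1,1,2).

From H_k ≅ ker(∂_k) / im(∂_{k+1}) we obtain:

  H_0: rank C_0 − rank ∂_1 = 7 − 6 = 1, and the invariant factors of ∂_1 are all 1, so H_0 ≅ Z.
  H_1: rank ker ∂_1 − rank ∂_2 = (18 − 6) − 12 = 0, and ∂_2 has invariant factor 2 > 1, so H_1 ≅ Z_2.
  H_2: rank ker ∂_2 − rank ∂_3 = (12 − 12) − 0 = 0, and there is no ∂_3, so H_2 ≅ 0.

As a check, the Euler characteristic is 7 − 18 + 12 = 1, which agrees with 1 − 0 + 0 = 1.
(K is a triangulation of the real projective plane RP^2.)

H_0 = Z,  H_1 = Z_2,  H_2 = 0.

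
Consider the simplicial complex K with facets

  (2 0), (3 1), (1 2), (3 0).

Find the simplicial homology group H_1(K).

H_1 = Z.

Order the vertices as 0 < 1 < 2 < 3. Listing each simplex with vertices in this order, K has dimension 1 with simplices:

  0-simplices (4): [0], [1], [2], [3]
  1-simplices (4): [0,2], [0,3], [1,2], [1,3]

Hence C_0 ≅ Z^4, C_1 ≅ Z^4.

Boundary ∂_1: C_1 → C_0 maps an edge to its endpoints' difference, ∂[p,q] = q − p.
The resulting 4×4 matrix has rank 3, and its Smith normal form has invariant factors (1,1,1).

Computing H_k = (kernel of ∂_k) / (image of ∂_{k+1}):

  H_1: rank ker ∂_1 − rank ∂_2 = (4 − 3) − 0 = 1, and there is no ∂_2, so H_1 ≅ Z.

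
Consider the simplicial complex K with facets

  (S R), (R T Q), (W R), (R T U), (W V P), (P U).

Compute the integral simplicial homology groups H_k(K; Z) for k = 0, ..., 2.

H_0 ≅ Z,  H_1 ≅ Z,  H_2 = 0.

Order the vertices as P < Q < R < S < T < U < V < W. Listing each simplex with vertices in this order, K has dimension 2 with simplices:

  0-simplices (8): P, Q, R, S, T, U, V, W
  1-simplices (11): PU, PV, PW, QR, QT, RS, RT, RU, RW, TU, VW
  2-simplices (3): PVW, QRT, RTU

Hence C_0 ≅ Z^8, C_1 ≅ Z^11, C_2 ≅ Z^3.

Boundary ∂_1: C_1 → C_0 is given by ∂[p,q] = [q] − [p]. For instance
  ∂RU = U − R.
As a 8×11 matrix over Z this has rank 7, with invariant factors (1,1,1,1,1,1,1).

The boundary map ∂_2: C_2 → C_1 sends each 2-simplex [p,q,r] to [q,r] − [p,r] + [p,q]. For instance
  ∂QRT = RT − QT + QR,
  ∂PVW = VW − PW + PV.
This gives a 11×3 integer matrix of rank 3; reducing to Smith normal form yields diagonal entries (1,1,1).

Computing H_k = (kernel of ∂_k) / (image of ∂_{k+1}):

  H_0: rank C_0 − rank ∂_1 = 8 − 7 = 1, and the invariant factors of ∂_1 are all 1, so H_0 ≅ Z.
  H_1: rank ker ∂_1 − rank ∂_2 = (11 − 7) − 3 = 1, and the invariant factors of ∂_2 are all 1, so H_1 ≅ Z.
  H_2: rank ker ∂_2 − rank ∂_3 = (3 − 3) − 0 = 0, and there is no ∂_3, so H_2 ≅ 0.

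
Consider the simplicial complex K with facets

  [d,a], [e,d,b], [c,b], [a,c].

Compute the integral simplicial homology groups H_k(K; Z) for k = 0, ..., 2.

K has 5 vertices, 6 edges, 1 triangle.
rank ∂_0 = 0, rank ∂_1 = 4 ⇒ b_0 = 5 − 0 − 4 = 1; all invariant factors of ∂_1 are 1 so no torsion. So H_0 = Z.
rank ∂_1 = 4, rank ∂_2 = 1 ⇒ b_1 = 6 − 4 − 1 = 1; all invariant factors of ∂_2 are 1 so no torsion. So H_1 = Z.
rank ∂_2 = 1, rank ∂_3 = 0 ⇒ b_2 = 1 − 1 − 0 = 0. So H_2 = 0.

H_0 = Z,  H_1 = Z,  H_2 = 0.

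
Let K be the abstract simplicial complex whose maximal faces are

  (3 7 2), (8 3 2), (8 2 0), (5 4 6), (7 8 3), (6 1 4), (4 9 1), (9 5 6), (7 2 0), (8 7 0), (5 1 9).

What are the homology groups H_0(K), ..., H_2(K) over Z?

Order the vertices as 0 < 1 < 2 < 3 < 4 < 5 < 6 < 7 < 8 < 9. Listing each simplex with vertices in this order, K has dimension 2 with simplices:

  0-simplices (10): [0], [1], [2], [3], [4], [5], [6], [7], [8], [9]
  1-simplices (19): [0,2], [0,7], [0,8], [1,4], [1,5], [1,6], [1,9], [2,3], [2,7], [2,8], [3,7], [3,8], [4,5], [4,6], [4,9], [5,6], [5,9], [6,9], [7,8]
  2-simplices (11): [0,2,7], [0,2,8], [0,7,8], [1,4,6], [1,4,9], [1,5,9], [2,3,7], [2,3,8], [3,7,8], [4,5,6], [5,6,9]

giving chain groups C_0 ≅ Z^10, C_1 ≅ Z^19, C_2 ≅ Z^11.

Boundary ∂_1: C_1 → C_0 maps an edge to its endpoints' difference, ∂[p,q] = q − p. For instance
  ∂[2,3] = [3] − [2].
As a 10×19 matrix over Z this has rank 8, with invariant factors (1,1,1,1,1,1,1,1).

Boundary ∂_2: C_2 → C_1 sends each 2-simplex [p,q,r] to [q,r] − [p,r] + [p,q]. For instance
  ∂[0,2,7] = [2,7] − [0,7] + [0,2],
  ∂[1,5,9] = [5,9] − [1,9] + [1,5].
This gives a 19×11 integer matrix of rank 10; reducing to Smith normal form yields diagonal entries (1,1,1,1,1,1,1,1,1,1).

From H_k ≅ ker(∂_k) / im(∂_{k+1}) we obtain:

  H_0: rank C_0 − rank ∂_1 = 10 − 8 = 2, and the invariant factors of ∂_1 are all 1, so H_0 = Z^2.
  H_1: rank ker ∂_1 − rank ∂_2 = (19 − 8) − 10 = 1, and the invariant factors of ∂_2 are all 1, so H_1 = Z.
  H_2: rank ker ∂_2 − rank ∂_3 = (11 − 10) − 0 = 1, and there is no ∂_3, so H_2 = Z.

As a check, the Euler characteristic is 10 − 19 + 11 = 2, which agrees with 2 − 1 + 1 = 2.

H_0 ≅ Z^2,  H_1 ≅ Z,  H_2 ≅ Z.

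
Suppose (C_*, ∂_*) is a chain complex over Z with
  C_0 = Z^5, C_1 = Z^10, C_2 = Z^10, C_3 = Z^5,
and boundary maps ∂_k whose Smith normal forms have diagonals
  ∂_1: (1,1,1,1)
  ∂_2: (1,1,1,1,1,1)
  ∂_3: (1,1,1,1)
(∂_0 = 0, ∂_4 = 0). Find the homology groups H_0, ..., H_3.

H_0 = Z,  H_1 = 0,  H_2 = 0,  H_3 = Z.

H_0: b_0 = 5 − 0 − 4 = 1; torsion from ∂_1 factors > 1: none. So H_0 = Z.
H_1: b_1 = 10 − 4 − 6 = 0; torsion from ∂_2 factors > 1: none. So H_1 = 0.
H_2: b_2 = 10 − 6 − 4 = 0; torsion from ∂_3 factors > 1: none. So H_2 = 0.
H_3: b_3 = 5 − 4 − 0 = 1; torsion from ∂_4 factors > 1: none. So H_3 = Z.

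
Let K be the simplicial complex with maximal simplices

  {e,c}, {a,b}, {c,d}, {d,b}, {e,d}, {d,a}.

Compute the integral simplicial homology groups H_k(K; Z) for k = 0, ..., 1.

K has 5 vertices, 6 edges.
rank ∂_0 = 0, rank ∂_1 = 4 ⇒ b_0 = 5 − 0 − 4 = 1; all invariant factors of ∂_1 are 1 so no torsion. So H_0 = Z.
rank ∂_1 = 4, rank ∂_2 = 0 ⇒ b_1 = 6 − 4 − 0 = 2. So H_1 = Z^2.

H_0 = Z,  H_1 = Z^2.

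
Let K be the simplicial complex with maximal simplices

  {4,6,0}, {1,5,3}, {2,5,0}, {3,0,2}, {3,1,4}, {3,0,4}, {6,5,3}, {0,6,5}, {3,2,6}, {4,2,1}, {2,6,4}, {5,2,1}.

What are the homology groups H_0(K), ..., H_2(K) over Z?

Fix the vertex order 0 < 1 < 2 < 3 < 4 < 5 < 6 and write every simplex with vertices in increasing order. Then dim K = 2 and the simplices of K are:

  0-simplices (7): [0], [1], [2], [3], [4], [5], [6]
  1-simplices (18): [0,2], [0,3], [0,4], [0,5], [0,6], [1,2], [1,3], [1,4], [1,5], [2,3], [2,4], [2,5], [2,6], [3,4], [3,5], [3,6], [4,6], [5,6]
  2-simplices (12): [0,2,3], [0,2,5], [0,3,4], [0,4,6], [0,5,6], [1,2,4], [1,2,5], [1,3,4], [1,3,5], [2,3,6], [2,4,6], [3,5,6]

so the chain groups are C_0 ≅ Z^7, C_1 ≅ Z^18, C_2 ≅ Z^12.

Boundary ∂_1: C_1 → C_0 sends each edge [p,q] (with p < q) to q − p.
The 7×18 boundary matrix has rank 6 and Smith normal form diag(1,1,1,1,1,1).

Boundary ∂_2: C_2 → C_1 acts by ∂[p,q,r] = [q,r] − [p,r] + [p,q]. For instance
  ∂[2,4,6] = [4,6] − [2,6] + [2,4],
  ∂[1,3,5] = [3,5] − [1,5] + [1,3].
This gives a 18×12 integer matrix of rank 12; reducing to Smith normal form yields diagonal entries (1,1,1,1,1,1,1,1,1,1,1,2).

Reading off H_k = ker ∂_k / im ∂_{k+1}:

  H_0: rank C_0 − rank ∂_1 = 7 − 6 = 1, and the invariant factors of ∂_1 are all 1, so H_0 = Z.
  H_1: rank ker ∂_1 − rank ∂_2 = (18 − 6) − 12 = 0, and ∂_2 has invariant factor 2 > 1, so H_1 = Z_2.
  H_2: rank ker ∂_2 − rank ∂_3 = (12 − 12) − 0 = 0, and there is no ∂_3, so H_2 = 0.

H_0 ≅ Z,  H_1 ≅ Z_2,  H_2 = 0.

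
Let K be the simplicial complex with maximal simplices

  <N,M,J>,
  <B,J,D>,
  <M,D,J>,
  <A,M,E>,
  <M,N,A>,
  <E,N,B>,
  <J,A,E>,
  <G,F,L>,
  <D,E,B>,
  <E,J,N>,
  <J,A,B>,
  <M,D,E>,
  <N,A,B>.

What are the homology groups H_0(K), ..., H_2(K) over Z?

H_0 ≅ Z^2,  H_1 ≅ Z_2,  H_2 = 0.

Order the vertices as A < B < D < E < F < G < J < L < M < N. Listing each simplex with vertices in this order, K has dimension 2 with simplices:

  0-simplices (10): A, B, D, E, F, G, J, L, M, N
  1-simplices (21): AB, AE, AJ, AM, AN, BD, BE, BJ, BN, DE, DJ, DM, EJ, EM, EN, FG, FL, GL, JM, JN, MN
  2-simplices (13): ABJ, ABN, AEJ, AEM, AMN, BDE, BDJ, BEN, DEM, DJM, EJN, FGL, JMN

giving chain groups C_0 ≅ Z^10, C_1 ≅ Z^21, C_2 ≅ Z^13.

Boundary ∂_1: C_1 → C_0 sends each edge [p,q] (with p < q) to q − p. For instance
  ∂DJ = J − D.
This gives a 10×21 integer matrix of rank 8; reducing to Smith normal form yields diagonal entries (1,1,1,1,1,1,1,1).

Boundary ∂_2: C_2 → C_1 maps a triangle to the signed sum of its edges. For instance
  ∂DJM = JM − DM + DJ,
  ∂BDE = DE − BE + BD.
The resulting 21×13 matrix has rank 13, and its Smith normal form has invariant factors (1,1,1,1,1,1,1,1,1,1,1,1,2).

From H_k ≅ ker(∂_k) / im(∂_{k+1}) we obtain:

  H_0: rank C_0 − rank ∂_1 = 10 − 8 = 2, and the invariant factors of ∂_1 are all 1, so H_0 = Z^2.
  H_1: rank ker ∂_1 − rank ∂_2 = (21 − 8) − 13 = 0, and ∂_2 has invariant factor 2 > 1, so H_1 = Z_2.
  H_2: rank ker ∂_2 − rank ∂_3 = (13 − 13) − 0 = 0, and there is no ∂_3, so H_2 = 0.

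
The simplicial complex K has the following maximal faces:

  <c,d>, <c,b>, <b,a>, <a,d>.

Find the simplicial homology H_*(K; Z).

H_0 ≅ Z,  H_1 ≅ Z.

We work with the vertex ordering a < b < c < d. The simplices of K, each written with vertices in increasing order, are:

  0-simplices (4): a, b, c, d
  1-simplices (4): ab, ad, bc, cd

giving chain groups C_0 ≅ Z^4, C_1 ≅ Z^4.

Boundary ∂_1: C_1 → C_0 maps an edge to its endpoints' difference, ∂[p,q] = q − p.
As a 4×4 matrix over Z this has rank 3, with invariant factors (1,1,1).

Now H_k = ker ∂_k / im ∂_{k+1}, so:

  H_0: rank C_0 − rank ∂_1 = 4 − 3 = 1, and the invariant factors of ∂_1 are all 1, so H_0 = Z.
  H_1: rank ker ∂_1 − rank ∂_2 = (4 − 3) − 0 = 1, and there is no ∂_2, so H_1 = Z.

(K is a triangulation of the circle S^1.)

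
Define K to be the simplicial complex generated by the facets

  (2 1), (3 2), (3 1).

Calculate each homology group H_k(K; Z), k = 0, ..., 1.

Fix the vertex order 1 < 2 < 3 and write every simplex with vertices in increasing order. Then dim K = 1 and the simplices of K are:

  0-simplices (3): [1], [2], [3]
  1-simplices (3): [1,2], [1,3], [2,3]

giving chain groups C_0 ≅ Z^3, C_1 ≅ Z^3.

The boundary map ∂_1: C_1 → C_0 maps an edge to its endpoints' difference, ∂[p,q] = q − p. For instance
  ∂[1,3] = [3] − [1].
This gives a 3×3 integer matrix of rank 2; reducing to Smith normal form yields diagonal entries (1,1).

Now H_k = ker ∂_k / im ∂_{k+1}, so:

  H_0: rank C_0 − rank ∂_1 = 3 − 2 = 1, and the invariant factors of ∂_1 are all 1, so H_0 = Z.
  H_1: rank ker ∂_1 − rank ∂_2 = (3 − 2) − 0 = 1, and there is no ∂_2, so H_1 = Z.

As a check, the Euler characteristic is 3 − 3 = 0, which agrees with 1 − 1 = 0.
(K is a triangulation of the circle S^1.)

H_0 = Z,  H_1 = Z.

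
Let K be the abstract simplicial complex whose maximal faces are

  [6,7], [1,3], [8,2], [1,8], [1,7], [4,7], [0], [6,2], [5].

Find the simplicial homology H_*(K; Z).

K has 9 vertices, 7 edges.
rank ∂_0 = 0, rank ∂_1 = 6 ⇒ b_0 = 9 − 0 − 6 = 3; all invariant factors of ∂_1 are 1 so no torsion. So H_0 = Z^3.
rank ∂_1 = 6, rank ∂_2 = 0 ⇒ b_1 = 7 − 6 − 0 = 1. So H_1 = Z.

H_0 ≅ Z^3,  H_1 ≅ Z.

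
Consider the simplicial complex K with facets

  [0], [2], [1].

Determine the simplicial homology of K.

H_0 ≅ Z^3.

We work with the vertex ordering 0 < 1 < 2. The simplices of K, each written with vertices in increasing order, are:

  0-simplices (3): [0], [1], [2]

so the chain groups are C_0 ≅ Z^3.

Now H_k = ker ∂_k / im ∂_{k+1}, so:

  H_0: rank C_0 − rank ∂_1 = 3 − 0 = 3, and there is no ∂_1, so H_0 = Z^3.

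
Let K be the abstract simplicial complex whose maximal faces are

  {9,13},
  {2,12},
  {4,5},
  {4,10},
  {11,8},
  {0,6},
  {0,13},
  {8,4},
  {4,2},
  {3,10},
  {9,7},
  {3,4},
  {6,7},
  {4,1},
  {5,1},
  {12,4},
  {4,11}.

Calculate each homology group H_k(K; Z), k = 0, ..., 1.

H_0 = Z^2,  H_1 = Z^5.

Order the vertices as 0 < 1 < 2 < 3 < 4 < 5 < 6 < 7 < 8 < 9 < 10 < 11 < 12 < 13. Listing each simplex with vertices in this order, K has dimension 1 with simplices:

  0-simplices (14): [0], [1], [2], [3], [4], [5], [6], [7], [8], [9], [10], [11], [12], [13]
  1-simplices (17): [0,6], [0,13], [1,4], [1,5], [2,4], [2,12], [3,4], [3,10], [4,5], [4,8], [4,10], [4,11], [4,12], [6,7], [7,9], [8,11], [9,13]

so the chain groups are C_0 ≅ Z^14, C_1 ≅ Z^17.

Boundary ∂_1: C_1 → C_0 maps an edge to its endpoints' difference, ∂[p,q] = q − p. For instance
  ∂[0,6] = [6] − [0].
As a 14×17 matrix over Z this has rank 12, with invariant factors (1,1,1,1,1,1,1,1,1,1,1,1).

Computing H_k = (kernel of ∂_k) / (image of ∂_{k+1}):

  H_0: rank C_0 − rank ∂_1 = 14 − 12 = 2, and the invariant factors of ∂_1 are all 1, so H_0 = Z^2.
  H_1: rank ker ∂_1 − rank ∂_2 = (17 − 12) − 0 = 5, and there is no ∂_2, so H_1 = Z^5.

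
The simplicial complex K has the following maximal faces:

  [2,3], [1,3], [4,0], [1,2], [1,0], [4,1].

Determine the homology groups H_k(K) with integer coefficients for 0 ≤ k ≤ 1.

H_0 = Z,  H_1 = Z^2.

K has 5 vertices, 6 edges.
rank ∂_0 = 0, rank ∂_1 = 4 ⇒ b_0 = 5 − 0 − 4 = 1; all invariant factors of ∂_1 are 1 so no torsion. So H_0 ≅ Z.
rank ∂_1 = 4, rank ∂_2 = 0 ⇒ b_1 = 6 − 4 − 0 = 2. So H_1 ≅ Z^2.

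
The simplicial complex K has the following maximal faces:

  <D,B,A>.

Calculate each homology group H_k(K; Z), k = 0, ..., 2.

H_0 = Z,  H_1 = 0,  H_2 = 0.

We work with the vertex ordering A < B < D. The simplices of K, each written with vertices in increasing order, are:

  0-simplices (3): A, B, D
  1-simplices (3): AB, AD, BD
  2-simplices (1): ABD

so the chain groups are C_0 ≅ Z^3, C_1 ≅ Z^3, C_2 ≅ Z^1.

∂_1: C_1 → C_0 is given by ∂[p,q] = [q] − [p].
The 3×3 boundary matrix has rank 2 and Smith normal form diag(1,1).

The boundary map ∂_2: C_2 → C_1 maps a triangle to the signed sum of its edges. For instance
  ∂ABD = BD − AD + AB.
The resulting 3×1 matrix has rank 1, and its Smith normal form has invariant factors (1).

Reading off H_k = ker ∂_k / im ∂_{k+1}:

  H_0: rank C_0 − rank ∂_1 = 3 − 2 = 1, and the invariant factors of ∂_1 are all 1, so H_0 = Z.
  H_1: rank ker ∂_1 − rank ∂_2 = (3 − 2) − 1 = 0, and the invariant factors of ∂_2 are all 1, so H_1 = 0.
  H_2: rank ker ∂_2 − rank ∂_3 = (1 − 1) − 0 = 0, and there is no ∂_3, so H_2 = 0.

As a check, the Euler characteristic is 3 − 3 + 1 = 1, which agrees with 1 − 0 + 0 = 1.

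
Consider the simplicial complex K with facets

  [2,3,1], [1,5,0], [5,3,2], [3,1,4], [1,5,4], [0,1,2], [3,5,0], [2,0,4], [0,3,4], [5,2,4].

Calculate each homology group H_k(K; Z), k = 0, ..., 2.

Fix the vertex order 0 < 1 < 2 < 3 < 4 < 5 and write every simplex with vertices in increasing order. Then dim K = 2 and the simplices of K are:

  0-simplices (6): [0], [1], [2], [3], [4], [5]
  1-simplices (15): [0,1], [0,2], [0,3], [0,4], [0,5], [1,2], [1,3], [1,4], [1,5], [2,3], [2,4], [2,5], [3,4], [3,5], [4,5]
  2-simplices (10): [0,1,2], [0,1,5], [0,2,4], [0,3,4], [0,3,5], [1,2,3], [1,3,4], [1,4,5], [2,3,5], [2,4,5]

giving chain groups C_0 ≅ Z^6, C_1 ≅ Z^15, C_2 ≅ Z^10.

Boundary ∂_1: C_1 → C_0 sends each edge [p,q] (with p < q) to q − p.
As a 6×15 matrix over Z this has rank 5, with invariant factors (1,1,1,1,1).

∂_2: C_2 → C_1 sends each 2-simplex [p,q,r] to [q,r] − [p,r] + [p,q]. For instance
  ∂[0,1,5] = [1,5] − [0,5] + [0,1],
  ∂[1,4,5] = [4,5] − [1,5] + [1,4].
The 15×10 boundary matrix has rank 10 and Smith normal form diag(1,1,1,1,1,1,1,1,1,2).

From H_k ≅ ker(∂_k) / im(∂_{k+1}) we obtain:

  H_0: rank C_0 − rank ∂_1 = 6 − 5 = 1, and the invariant factors of ∂_1 are all 1, so H_0 = Z.
  H_1: rank ker ∂_1 − rank ∂_2 = (15 − 5) − 10 = 0, and ∂_2 has invariant factor 2 > 1, so H_1 = Z_2.
  H_2: rank ker ∂_2 − rank ∂_3 = (10 − 10) − 0 = 0, and there is no ∂_3, so H_2 = 0.

(K is a triangulation of the real projective plane RP^2.)

H_0 = Z,  H_1 = Z_2,  H_2 = 0.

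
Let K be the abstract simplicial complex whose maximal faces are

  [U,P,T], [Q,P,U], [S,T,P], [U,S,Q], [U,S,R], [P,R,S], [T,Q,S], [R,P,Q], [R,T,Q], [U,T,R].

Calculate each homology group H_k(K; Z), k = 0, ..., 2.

H_0 ≅ Z,  H_1 ≅ Z/2,  H_2 = 0.

Order the vertices as P < Q < R < S < T < U. Listing each simplex with vertices in this order, K has dimension 2 with simplices:

  0-simplices (6): P, Q, R, S, T, U
  1-simplices (15): PQ, PR, PS, PT, PU, QR, QS, QT, QU, RS, RT, RU, ST, SU, TU
  2-simplices (10): PQR, PQU, PRS, PST, PTU, QRT, QST, QSU, RSU, RTU

so the chain groups are C_0 ≅ Z^6, C_1 ≅ Z^15, C_2 ≅ Z^10.

Boundary ∂_1: C_1 → C_0 is given by ∂[p,q] = [q] − [p].
The 6×15 boundary matrix has rank 5 and Smith normal form diag(1,1,1,1,1).

The boundary map ∂_2: C_2 → C_1 maps a triangle to the signed sum of its edges. For instance
  ∂QST = ST − QT + QS,
  ∂PST = ST − PT + PS.
The 15×10 boundary matrix has rank 10 and Smith normal form diag(1,1,1,1,1,1,1,1,1,2).

Reading off H_k = ker ∂_k / im ∂_{k+1}:

  H_0: rank C_0 − rank ∂_1 = 6 − 5 = 1, and the invariant factors of ∂_1 are all 1, so H_0 ≅ Z.
  H_1: rank ker ∂_1 − rank ∂_2 = (15 − 5) − 10 = 0, and ∂_2 has invariant factor 2 > 1, so H_1 ≅ Z/2.
  H_2: rank ker ∂_2 − rank ∂_3 = (10 − 10) − 0 = 0, and there is no ∂_3, so H_2 ≅ 0.

As a check, the Euler characteristic is 6 − 15 + 10 = 1, which agrees with 1 − 0 + 0 = 1.
(K is a triangulation of the real projective plane RP^2.)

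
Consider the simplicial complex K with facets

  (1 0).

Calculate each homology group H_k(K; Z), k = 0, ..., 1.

Take the total order 0 < 1 on the vertex set. Then K (dimension 1) consists of the simplices:

  0-simplices (2): [0], [1]
  1-simplices (1): [0,1]

so the chain groups are C_0 ≅ Z^2, C_1 ≅ Z^1.

∂_1: C_1 → C_0 sends each edge [p,q] (with p < q) to q − p.
As a 2×1 matrix over Z this has rank 1, with invariant factors (1).

Computing H_k = (kernel of ∂_k) / (image of ∂_{k+1}):

  H_0: rank C_0 − rank ∂_1 = 2 − 1 = 1, and the invariant factors of ∂_1 are all 1, so H_0 ≅ Z.
  H_1: rank ker ∂_1 − rank ∂_2 = (1 − 1) − 0 = 0, and there is no ∂_2, so H_1 ≅ 0.

H_0 ≅ Z,  H_1 = 0.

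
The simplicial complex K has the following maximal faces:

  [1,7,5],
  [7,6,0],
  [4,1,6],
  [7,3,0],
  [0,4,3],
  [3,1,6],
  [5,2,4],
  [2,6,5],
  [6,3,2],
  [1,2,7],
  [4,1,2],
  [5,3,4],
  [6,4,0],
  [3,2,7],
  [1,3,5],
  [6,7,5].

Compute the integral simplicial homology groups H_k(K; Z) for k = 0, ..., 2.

Order the vertices as 0 < 1 < 2 < 3 < 4 < 5 < 6 < 7. Listing each simplex with vertices in this order, K has dimension 2 with simplices:

  0-simplices (8): [0], [1], [2], [3], [4], [5], [6], [7]
  1-simplices (24): (24 of them)
  2-simplices (16): [0,3,4], [0,3,7], [0,4,6], [0,6,7], [1,2,4], [1,2,7], [1,3,5], [1,3,6], [1,4,6], [1,5,7], [2,3,6], [2,3,7], [2,4,5], [2,5,6], [3,4,5], [5,6,7]

so the chain groups are C_0 ≅ Z^8, C_1 ≅ Z^24, C_2 ≅ Z^16.

The boundary map ∂_1: C_1 → C_0 is given by ∂[p,q] = [q] − [p].
The resulting 8×24 matrix has rank 7, and its Smith normal form has invariant factors (1,1,1,1,1,1,1).

∂_2: C_2 → C_1 acts by ∂[p,q,r] = [q,r] − [p,r] + [p,q]. For instance
  ∂[0,6,7] = [6,7] − [0,7] + [0,6],
  ∂[2,3,6] = [3,6] − [2,6] + [2,3].
The resulting 24×16 matrix has rank 15, and its Smith normal form has invariant factors (1,1,1,1,1,1,1,1,1,1,1,1,1,1,1).

Reading off H_k = ker ∂_k / im ∂_{k+1}:

  H_0: rank C_0 − rank ∂_1 = 8 − 7 = 1, and the invariant factors of ∂_1 are all 1, so H_0 = Z.
  H_1: rank ker ∂_1 − rank ∂_2 = (24 − 7) − 15 = 2, and the invariant factors of ∂_2 are all 1, so H_1 = Z^2.
  H_2: rank ker ∂_2 − rank ∂_3 = (16 − 15) − 0 = 1, and there is no ∂_3, so H_2 = Z.

(K is a triangulation of the torus T^2.)

H_0 = Z,  H_1 = Z^2,  H_2 = Z.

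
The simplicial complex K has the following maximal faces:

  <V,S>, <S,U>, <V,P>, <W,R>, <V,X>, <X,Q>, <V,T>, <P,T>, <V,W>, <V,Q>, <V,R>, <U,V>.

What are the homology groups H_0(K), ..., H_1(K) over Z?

H_0 = Z,  H_1 = Z^4.

Order the vertices as P < Q < R < S < T < U < V < W < X. Listing each simplex with vertices in this order, K has dimension 1 with simplices:

  0-simplices (9): P, Q, R, S, T, U, V, W, X
  1-simplices (12): PT, PV, QV, QX, RV, RW, SU, SV, TV, UV, VW, VX

so the chain groups are C_0 ≅ Z^9, C_1 ≅ Z^12.

∂_1: C_1 → C_0 sends each edge [p,q] (with p < q) to q − p. For instance
  ∂VX = X − V.
This gives a 9×12 integer matrix of rank 8; reducing to Smith normal form yields diagonal entries (1,1,1,1,1,1,1,1).

Now H_k = ker ∂_k / im ∂_{k+1}, so:

  H_0: rank C_0 − rank ∂_1 = 9 − 8 = 1, and the invariant factors of ∂_1 are all 1, so H_0 ≅ Z.
  H_1: rank ker ∂_1 − rank ∂_2 = (12 − 8) − 0 = 4, and there is no ∂_2, so H_1 ≅ Z^4.

(K is a triangulation of a wedge of 4 circles.)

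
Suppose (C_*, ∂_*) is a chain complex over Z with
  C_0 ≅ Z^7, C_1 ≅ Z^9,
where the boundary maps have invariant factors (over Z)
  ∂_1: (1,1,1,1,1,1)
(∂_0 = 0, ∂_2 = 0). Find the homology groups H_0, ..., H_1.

H_0 ≅ Z,  H_1 ≅ Z^3.

H_0: b_0 = 7 − 0 − 6 = 1; torsion from ∂_1 factors > 1: none. So H_0 ≅ Z.
H_1: b_1 = 9 − 6 − 0 = 3; torsion from ∂_2 factors > 1: none. So H_1 ≅ Z^3.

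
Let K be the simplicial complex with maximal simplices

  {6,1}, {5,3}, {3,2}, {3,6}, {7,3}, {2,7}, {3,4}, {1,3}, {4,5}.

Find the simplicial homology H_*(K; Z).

H_0 ≅ Z,  H_1 ≅ Z^3.

Order the vertices as 1 < 2 < 3 < 4 < 5 < 6 < 7. Listing each simplex with vertices in this order, K has dimension 1 with simplices:

  0-simplices (7): [1], [2], [3], [4], [5], [6], [7]
  1-simplices (9): [1,3], [1,6], [2,3], [2,7], [3,4], [3,5], [3,6], [3,7], [4,5]

Hence C_0 ≅ Z^7, C_1 ≅ Z^9.

Boundary ∂_1: C_1 → C_0 sends each edge [p,q] (with p < q) to q − p. For instance
  ∂[2,7] = [7] − [2].
The resulting 7×9 matrix has rank 6, and its Smith normal form has invariant factors (1,1,1,1,1,1).

Computing H_k = (kernel of ∂_k) / (image of ∂_{k+1}):

  H_0: rank C_0 − rank ∂_1 = 7 − 6 = 1, and the invariant factors of ∂_1 are all 1, so H_0 ≅ Z.
  H_1: rank ker ∂_1 − rank ∂_2 = (9 − 6) − 0 = 3, and there is no ∂_2, so H_1 ≅ Z^3.

As a check, the Euler characteristic is 7 − 9 = -2, which agrees with 1 − 3 = -2.
(K is a triangulation of a wedge of 3 circles.)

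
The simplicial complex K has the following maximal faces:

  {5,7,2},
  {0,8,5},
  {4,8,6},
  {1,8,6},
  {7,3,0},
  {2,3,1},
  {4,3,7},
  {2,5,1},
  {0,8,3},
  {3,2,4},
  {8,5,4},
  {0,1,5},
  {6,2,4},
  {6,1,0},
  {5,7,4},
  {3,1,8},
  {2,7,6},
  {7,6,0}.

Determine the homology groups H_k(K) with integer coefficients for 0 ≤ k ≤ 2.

H_0 ≅ Z,  H_1 ≅ Z ⊕ Z/2,  H_2 = 0.

Take the total order 0 < 1 < 2 < 3 < 4 < 5 < 6 < 7 < 8 on the vertex set. Then K (dimension 2) consists of the simplices:

  0-simplices (9): [0], [1], [2], [3], [4], [5], [6], [7], [8]
  1-simplices (27): (27 of them)
  2-simplices (18): [0,1,5], [0,1,6], [0,3,7], [0,3,8], [0,5,8], [0,6,7], [1,2,3], [1,2,5], [1,3,8], [1,6,8], [2,3,4], [2,4,6], [2,5,7], [2,6,7], [3,4,7], [4,5,7], [4,5,8], [4,6,8]

giving chain groups C_0 ≅ Z^9, C_1 ≅ Z^27, C_2 ≅ Z^18.

The boundary map ∂_1: C_1 → C_0 maps an edge to its endpoints' difference, ∂[p,q] = q − p.
This gives a 9×27 integer matrix of rank 8; reducing to Smith normal form yields diagonal entries (1,1,1,1,1,1,1,1).

Boundary ∂_2: C_2 → C_1 acts by ∂[p,q,r] = [q,r] − [p,r] + [p,q]. For instance
  ∂[2,6,7] = [6,7] − [2,7] + [2,6],
  ∂[0,1,6] = [1,6] − [0,6] + [0,1].
As a 27×18 matrix over Z this has rank 18, with invariant factors (1,1,1,1,1,1,1,1,1,1,1,1,1,1,1,1,1,2).

Now H_k = ker ∂_k / im ∂_{k+1}, so:

  H_0: rank C_0 − rank ∂_1 = 9 − 8 = 1, and the invariant factors of ∂_1 are all 1, so H_0 = Z.
  H_1: rank ker ∂_1 − rank ∂_2 = (27 − 8) − 18 = 1, and ∂_2 has invariant factor 2 > 1, so H_1 = Z ⊕ Z/2.
  H_2: rank ker ∂_2 − rank ∂_3 = (18 − 18) − 0 = 0, and there is no ∂_3, so H_2 = 0.

As a check, the Euler characteristic is 9 − 27 + 18 = 0, which agrees with 1 − 1 + 0 = 0.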